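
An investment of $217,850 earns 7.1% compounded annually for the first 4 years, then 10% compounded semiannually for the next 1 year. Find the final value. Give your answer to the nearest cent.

Phase 1: 217,850·(1 + 0.071)^4 ≈ 286,625.9107.
Phase 2: 286,625.9107·(1 + 0.05)^2 ≈ 316,005.0665.

$316,005.07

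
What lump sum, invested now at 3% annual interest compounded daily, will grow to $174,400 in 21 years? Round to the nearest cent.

Periodic rate = 3%/365 = 0.0000821918; 7665 periods.
P = 174,400/(1 + 0.03/365)^7665 ≈ 174,400/1.87756197045 ≈ 92,886.4148.

$92,886.41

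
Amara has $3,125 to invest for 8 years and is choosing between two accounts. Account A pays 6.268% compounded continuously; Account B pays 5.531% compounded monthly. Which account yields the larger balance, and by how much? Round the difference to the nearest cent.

Account A growth factor: e^(0.06268·8) = e^0.50144 ≈ 1.65109714; balance ≈ 5,159.6786.
Account B growth factor: (1 + 0.05531/12)^96 ≈ 1.554981099; balance ≈ 4,859.3159.
Account A is larger by 300.3626.

Account A, by $300.36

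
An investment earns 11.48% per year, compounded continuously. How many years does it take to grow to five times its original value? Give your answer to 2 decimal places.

e^(0.1148t) = 5, so 0.1148t = ln 5 ≈ 1.6094.
t ≈ 1.6094/0.1148 ≈ 14.0195.

14.02 years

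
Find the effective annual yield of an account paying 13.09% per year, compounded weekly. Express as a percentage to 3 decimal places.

13.967%

One year is 52 periods at 0.00251731 each: (1 + 0.00251731)^52 ≈ 1.139666.
EAR = 1.139666 − 1 ≈ 13.96663%.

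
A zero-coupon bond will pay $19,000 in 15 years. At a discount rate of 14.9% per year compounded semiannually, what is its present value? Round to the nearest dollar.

Growth factor = (1 + 0.0745)^30 ≈ 8.6336133426.
P = 19,000/8.6336133426 ≈ 2,200.7008.

$2,201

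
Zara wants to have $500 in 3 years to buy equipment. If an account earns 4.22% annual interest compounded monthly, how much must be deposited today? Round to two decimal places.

$440.64

Periodic rate = 4.22%/12 = 0.00351667; 36 periods.
P = 500/(1 + 0.0422/12)^36 ≈ 500/1.13471091 ≈ 440.6409.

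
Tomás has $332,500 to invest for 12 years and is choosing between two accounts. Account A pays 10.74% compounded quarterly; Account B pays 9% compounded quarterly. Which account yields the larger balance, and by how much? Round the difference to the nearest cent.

Account A growth factor: (1 + 0.02685)^48 ≈ 3.567273086467; balance ≈ 1,186,118.3013.
Account B growth factor: (1 + 0.0225)^48 ≈ 2.90963961209; balance ≈ 967,455.1710.
Account A is larger by 218,663.1302.

Account A, by $218,663.13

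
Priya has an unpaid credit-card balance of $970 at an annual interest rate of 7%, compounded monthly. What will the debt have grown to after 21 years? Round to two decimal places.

Growth factor = (1 + 0.07/12)^252 ≈ 4.330699607.
A ≈ 970 × 4.330699607 ≈ 4,200.7786.

$4,200.78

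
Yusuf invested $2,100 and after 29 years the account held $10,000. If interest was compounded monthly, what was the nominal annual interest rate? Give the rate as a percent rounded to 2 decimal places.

The 348-period growth factor is 10,000/2,100 = 4.7619.
r/12 = 4.7619^(1/348) − 1 ≈ 0.00449469, so r ≈ 12·0.00449469 = 5.39363%.

5.39%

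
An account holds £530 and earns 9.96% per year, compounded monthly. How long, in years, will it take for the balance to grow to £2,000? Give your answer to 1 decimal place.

13.4 years

(1 + 0.0083)^(12t) = 2,000/530 = 3.7736.
12t·ln(1 + 0.0083) = ln(3.7736); 12t = 1.328/0.00826574 ≈ 160.6662.
t ≈ 13.3888 years.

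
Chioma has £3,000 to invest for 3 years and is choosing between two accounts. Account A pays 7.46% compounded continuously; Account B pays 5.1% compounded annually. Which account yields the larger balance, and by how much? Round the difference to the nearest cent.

Account A, by £269.66

A: e^(0.0746·3) = e^0.2238 ≈ 1.25082083, so 3,000 × 1.25082083 ≈ 3,752.4625.
B: (1 + 0.051)^3 ≈ 1.160935651, so 3,000 × 1.160935651 ≈ 3,482.8070.
Difference ≈ 269.6555 in favor of A.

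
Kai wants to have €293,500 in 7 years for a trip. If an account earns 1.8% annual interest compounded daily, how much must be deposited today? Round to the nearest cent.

Periodic rate = 1.8%/365 = 0.0000493151; 2555 periods.
P = 293,500/(1 + 0.018/365)^2555 ≈ 293,500/1.13427864436 ≈ 258,754.7614.

€258,754.76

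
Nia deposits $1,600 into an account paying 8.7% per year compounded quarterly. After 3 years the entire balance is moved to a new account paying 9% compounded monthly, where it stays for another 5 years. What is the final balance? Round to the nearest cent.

After 3 years at 8.7%: 1,600 × 1.294600459 ≈ 2,071.3607.
Then 5 years at 9%: 2,071.3607 × 1.565681027 ≈ 3,243.0902.

$3,243.09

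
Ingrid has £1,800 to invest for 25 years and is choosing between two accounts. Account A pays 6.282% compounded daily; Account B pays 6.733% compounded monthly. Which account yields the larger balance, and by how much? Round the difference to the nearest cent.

Account B, by £988.84

Account A growth factor: (1 + 0.06282/365)^9125 ≈ 4.808402298; balance ≈ 8,655.1241.
Account B growth factor: (1 + 0.06733/12)^300 ≈ 5.357756758; balance ≈ 9,643.9622.
Account B is larger by 988.8380.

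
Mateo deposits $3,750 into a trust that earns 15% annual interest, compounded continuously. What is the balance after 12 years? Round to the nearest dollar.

$22,686

A = P·e^(rt) = 3,750·e^(0.15·12) = 3,750·e^1.8.
e^1.8 ≈ 6.0496474644, so A ≈ 22,686.1780.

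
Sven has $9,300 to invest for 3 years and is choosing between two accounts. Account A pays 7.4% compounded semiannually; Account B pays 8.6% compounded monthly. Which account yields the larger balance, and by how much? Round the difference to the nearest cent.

Account A growth factor: (1 + 0.037)^6 ≈ 1.243576591; balance ≈ 11,565.2623.
Account B growth factor: (1 + 0.086/12)^36 ≈ 1.2931484367; balance ≈ 12,026.2805.
Account B is larger by 461.0182.

Account B, by $461.02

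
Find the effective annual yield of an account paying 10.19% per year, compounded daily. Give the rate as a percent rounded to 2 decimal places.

10.73%

One year is 365 periods at 0.000279178 each: (1 + 0.000279178)^365 ≈ 1.107257.
EAR = 1.107257 − 1 ≈ 10.72570%.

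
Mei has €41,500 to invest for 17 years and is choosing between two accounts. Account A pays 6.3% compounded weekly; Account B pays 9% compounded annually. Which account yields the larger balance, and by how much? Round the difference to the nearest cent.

A: (1 + 0.063/52)^884 ≈ 2.91640514961, so 41,500 × 2.91640514961 ≈ 121,030.8137.
B: (1 + 0.09)^17 ≈ 4.32763341035, so 41,500 × 4.32763341035 ≈ 179,596.7865.
Difference ≈ 58,565.9728 in favor of B.

Account B, by €58,565.97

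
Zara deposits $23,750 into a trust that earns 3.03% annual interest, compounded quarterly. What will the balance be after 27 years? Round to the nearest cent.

$53,656.33

Periodic rate = 3.03%/4 = 0.007575; periods = 4·27 = 108.
A = 23,750·(1 + 0.007575)^108 ≈ 23,750·2.2592140913 ≈ 53,656.3347.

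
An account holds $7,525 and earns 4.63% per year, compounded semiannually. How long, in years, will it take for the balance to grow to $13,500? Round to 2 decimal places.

12.77 years

(1 + 0.02315)^(2t) = 13,500/7,525 = 1.794.
2t·ln(1 + 0.02315) = ln(1.794); 2t = 0.58446/0.0228861 ≈ 25.5377.
t ≈ 12.7689 years.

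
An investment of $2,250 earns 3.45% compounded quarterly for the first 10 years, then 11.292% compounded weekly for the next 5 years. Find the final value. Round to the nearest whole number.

$5,576

Phase 1: 2,250·(1 + 0.008625)^40 ≈ 3,172.2811.
Phase 2: 3,172.2811·(1 + 0.11292/52)^260 ≈ 5,575.8165.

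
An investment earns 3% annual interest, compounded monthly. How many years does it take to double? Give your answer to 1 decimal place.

23.1 years

(1 + 0.0025)^(12t) = 2.
12t = ln 2 / ln(1 + 0.0025) ≈ 0.69315/0.00249688 ≈ 277.6053.
t ≈ 23.1338.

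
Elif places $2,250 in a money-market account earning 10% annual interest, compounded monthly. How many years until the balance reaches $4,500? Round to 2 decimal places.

6.96 years

We need (1 + 0.00833333)^(12t) = 2, so 12t = ln 2 / ln 1.008333 ≈ 83.5238.
t ≈ 83.5238/12 = 6.9603 years.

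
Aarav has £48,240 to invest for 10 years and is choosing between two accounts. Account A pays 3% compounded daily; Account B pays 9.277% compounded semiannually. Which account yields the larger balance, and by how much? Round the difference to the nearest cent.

Account A growth factor: (1 + 0.03/365)^3650 ≈ 1.3498421665; balance ≈ 65,116.3861.
Account B growth factor: (1 + 0.046385)^20 ≈ 2.47645310065; balance ≈ 119,464.0976.
Account B is larger by 54,347.7115.

Account B, by £54,347.71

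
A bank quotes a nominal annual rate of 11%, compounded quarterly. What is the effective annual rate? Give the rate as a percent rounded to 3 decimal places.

11.462%

One year is 4 periods at 0.0275 each: (1 + 0.0275)^4 ≈ 1.114621.
EAR = 1.114621 − 1 ≈ 11.46213%.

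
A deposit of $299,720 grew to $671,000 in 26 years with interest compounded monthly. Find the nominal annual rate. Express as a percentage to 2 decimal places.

(1 + r/12)^312 = 671,000/299,720 = 2.23876.
1 + r/12 = 2.23876^(1/312) ≈ 1.002586, so r/12 ≈ 0.00258642.
r ≈ 12·0.00258642 = 3.10370%.

3.10%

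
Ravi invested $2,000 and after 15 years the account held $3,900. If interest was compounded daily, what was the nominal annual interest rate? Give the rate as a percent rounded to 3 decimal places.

4.452%

The 5475-period growth factor is 3,900/2,000 = 1.95.
r/365 = 1.95^(1/5475) − 1 ≈ 0.000121985, so r ≈ 365·0.000121985 = 4.45247%.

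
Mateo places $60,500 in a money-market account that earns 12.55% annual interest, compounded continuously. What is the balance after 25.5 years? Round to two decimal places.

$1,484,589.18

A = P·e^(rt) = 60,500·e^(0.1255·25.5) = 60,500·e^3.20025.
e^3.20025 ≈ 24.53866409636, so A ≈ 1,484,589.1778.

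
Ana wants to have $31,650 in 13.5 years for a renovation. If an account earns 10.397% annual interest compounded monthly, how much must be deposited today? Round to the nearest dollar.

$7,824

Periodic rate = 10.397%/12 = 0.00866417; 162 periods.
P = 31,650/(1 + 0.10397/12)^162 ≈ 31,650/4.0452744784 ≈ 7,823.9438.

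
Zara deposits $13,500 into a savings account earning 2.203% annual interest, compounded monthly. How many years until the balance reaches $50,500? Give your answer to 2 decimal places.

59.94 years

(1 + 0.00183583)^(12t) = 50,500/13,500 = 3.7407.
12t·ln(1 + 0.00183583) = ln(3.7407); 12t = 1.3193/0.00183415 ≈ 719.2888.
t ≈ 59.9407 years.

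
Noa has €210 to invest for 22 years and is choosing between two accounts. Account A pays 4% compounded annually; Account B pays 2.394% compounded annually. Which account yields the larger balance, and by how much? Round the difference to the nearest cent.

Account A, by €144.29

Account A growth factor: (1 + 0.04)^22 ≈ 2.36991879; balance ≈ 497.6829.
Account B growth factor: (1 + 0.02394)^22 ≈ 1.68282594; balance ≈ 353.3934.
Account A is larger by 144.2895.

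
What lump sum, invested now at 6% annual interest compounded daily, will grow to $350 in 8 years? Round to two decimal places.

Periodic rate = 6%/365 = 0.000164384; 2920 periods.
P = 350/(1 + 0.06/365)^2920 ≈ 350/1.61601065 ≈ 216.5827.

$216.58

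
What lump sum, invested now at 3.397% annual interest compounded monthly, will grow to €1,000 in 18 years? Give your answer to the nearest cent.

Periodic rate = 3.397%/12 = 0.00283083; 216 periods.
P = 1,000/(1 + 0.03397/12)^216 ≈ 1,000/1.84152892 ≈ 543.0270.

€543.03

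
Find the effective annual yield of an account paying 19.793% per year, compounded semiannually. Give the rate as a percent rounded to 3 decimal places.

EAR = (1 + 19.793%/2)^2 − 1 = (1 + 0.098965)^2 − 1.
(1 + 0.098965)^2 ≈ 1.207724, so EAR ≈ 20.77241%.

20.772%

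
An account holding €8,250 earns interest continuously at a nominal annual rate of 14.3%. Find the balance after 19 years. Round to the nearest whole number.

A = P·e^(rt) = 8,250·e^(0.143·19) = 8,250·e^2.717.
e^2.717 ≈ 15.1348495214, so A ≈ 124,862.5086.

€124,863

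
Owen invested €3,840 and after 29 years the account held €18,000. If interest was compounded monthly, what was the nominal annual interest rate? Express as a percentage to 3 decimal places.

(1 + r/12)^348 = 18,000/3,840 = 4.6875.
1 + r/12 = 4.6875^(1/348) ≈ 1.004449, so r/12 ≈ 0.00444923.
r ≈ 12·0.00444923 = 5.33908%.

5.339%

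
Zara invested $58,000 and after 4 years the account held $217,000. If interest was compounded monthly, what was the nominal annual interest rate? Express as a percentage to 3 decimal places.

33.444%

The 48-period growth factor is 217,000/58,000 = 3.74138.
r/12 = 3.74138^(1/48) − 1 ≈ 0.0278699, so r ≈ 12·0.0278699 = 33.44392%.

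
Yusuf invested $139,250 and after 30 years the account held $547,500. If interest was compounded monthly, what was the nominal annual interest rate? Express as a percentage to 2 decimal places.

The 360-period growth factor is 547,500/139,250 = 3.93178.
r/12 = 3.93178^(1/360) − 1 ≈ 0.00381027, so r ≈ 12·0.00381027 = 4.57233%.

4.57%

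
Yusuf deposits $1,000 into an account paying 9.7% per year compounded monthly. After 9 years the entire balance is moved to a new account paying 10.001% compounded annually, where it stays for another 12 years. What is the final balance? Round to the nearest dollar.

Phase 1: 1,000·(1 + 0.097/12)^108 ≈ 2,385.6951.
Phase 2: 2,385.6951·(1 + 0.10001)^12 ≈ 7,488.1500.

$7,488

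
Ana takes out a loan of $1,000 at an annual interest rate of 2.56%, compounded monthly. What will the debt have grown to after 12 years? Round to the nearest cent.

Growth factor = (1 + 0.0256/12)^144 ≈ 1.359168051.
A ≈ 1,000 × 1.359168051 ≈ 1,359.1681.

$1,359.17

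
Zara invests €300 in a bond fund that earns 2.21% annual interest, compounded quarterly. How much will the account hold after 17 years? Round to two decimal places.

Growth factor = (1 + 0.005525)^68 ≈ 1.45450544.
A ≈ 300 × 1.45450544 ≈ 436.3516.

€436.35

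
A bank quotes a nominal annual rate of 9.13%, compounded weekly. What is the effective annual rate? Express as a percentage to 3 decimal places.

EAR = (1 + 9.13%/52)^52 − 1 = (1 + 0.00175577)^52 − 1.
(1 + 0.00175577)^52 ≈ 1.09551, so EAR ≈ 9.55099%.

9.551%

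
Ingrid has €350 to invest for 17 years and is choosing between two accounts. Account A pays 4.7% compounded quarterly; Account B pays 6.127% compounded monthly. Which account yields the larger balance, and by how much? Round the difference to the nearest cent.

A: (1 + 0.01175)^68 ≈ 2.21298509, so 350 × 2.21298509 ≈ 774.5448.
B: (1 + 0.06127/12)^204 ≈ 2.82621942, so 350 × 2.82621942 ≈ 989.1768.
Difference ≈ 214.6320 in favor of B.

Account B, by €214.63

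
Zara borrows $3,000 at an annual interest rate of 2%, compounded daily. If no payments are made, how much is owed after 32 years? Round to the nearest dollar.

$5,689

Growth factor = (1 + 0.02/365)^11680 ≈ 1.896447627.
A ≈ 3,000 × 1.896447627 ≈ 5,689.3429.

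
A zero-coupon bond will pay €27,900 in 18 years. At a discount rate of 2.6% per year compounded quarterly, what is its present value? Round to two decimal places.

Growth factor = (1 + 0.0065)^72 ≈ 1.5943809775.
P = 27,900/1.5943809775 ≈ 17,498.9544.

€17,498.95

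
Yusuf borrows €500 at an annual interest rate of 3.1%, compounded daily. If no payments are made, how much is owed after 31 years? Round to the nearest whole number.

€1,307

Growth factor = (1 + 0.031/365)^11315 ≈ 2.614202796.
A ≈ 500 × 2.614202796 ≈ 1,307.1014.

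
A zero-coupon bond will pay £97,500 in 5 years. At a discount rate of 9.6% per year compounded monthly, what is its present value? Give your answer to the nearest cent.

£60,446.71

Growth factor = (1 + 0.008)^60 ≈ 1.6129909347.
P = 97,500/1.6129909347 ≈ 60,446.7129.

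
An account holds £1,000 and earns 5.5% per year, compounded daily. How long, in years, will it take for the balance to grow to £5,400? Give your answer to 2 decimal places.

30.66 years

(1 + 0.000150685)^(365t) = 5,400/1,000 = 5.4.
365t·ln(1 + 0.000150685) = ln(5.4); 365t = 1.6864/0.000150674 ≈ 11192.3999.
t ≈ 30.6641 years.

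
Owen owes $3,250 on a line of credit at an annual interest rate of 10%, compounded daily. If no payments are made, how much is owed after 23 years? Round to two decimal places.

$32,405.88

Periodic rate = 10%/365 = 0.000273973; periods = 365·23 = 8395.
A = 3,250·(1 + 0.1/365)^8395 ≈ 3,250·9.9710409729 ≈ 32,405.8832.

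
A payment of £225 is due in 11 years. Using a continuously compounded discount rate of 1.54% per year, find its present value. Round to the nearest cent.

P = A·e^(−rt) = 225·e^(−0.1694).
e^(−0.1694) ≈ 0.844171167, so P ≈ 189.9385.

£189.94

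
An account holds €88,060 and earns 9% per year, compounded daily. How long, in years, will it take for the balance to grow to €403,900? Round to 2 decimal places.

(1 + 0.000246575)^(365t) = 403,900/88,060 = 4.5866.
365t·ln(1 + 0.000246575) = ln(4.5866); 365t = 1.5231/0.000246545 ≈ 6177.9766.
t ≈ 16.9260 years.

16.93 years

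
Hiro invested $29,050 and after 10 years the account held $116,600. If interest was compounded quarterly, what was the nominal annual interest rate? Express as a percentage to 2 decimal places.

(1 + r/4)^40 = 116,600/29,050 = 4.01377.
1 + r/4 = 4.01377^(1/40) ≈ 1.035354, so r/4 ≈ 0.0353539.
r ≈ 4·0.0353539 = 14.14155%.

14.14%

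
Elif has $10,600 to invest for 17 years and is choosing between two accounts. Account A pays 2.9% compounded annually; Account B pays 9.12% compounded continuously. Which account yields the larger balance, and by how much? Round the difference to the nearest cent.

Account B, by $32,728.31

A: (1 + 0.029)^17 ≈ 1.6257784813, so 10,600 × 1.6257784813 ≈ 17,233.2519.
B: e^(0.0912·17) = e^1.5504 ≈ 4.7133551476, so 10,600 × 4.7133551476 ≈ 49,961.5646.
Difference ≈ 32,728.3127 in favor of B.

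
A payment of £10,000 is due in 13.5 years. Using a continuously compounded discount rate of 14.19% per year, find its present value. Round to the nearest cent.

£1,472.46

P = A·e^(−rt) = 10,000·e^(−1.91565).
e^(−1.91565) ≈ 0.1472460915, so P ≈ 1,472.4609.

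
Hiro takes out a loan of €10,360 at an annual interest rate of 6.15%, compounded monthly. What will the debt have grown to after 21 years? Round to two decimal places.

€37,568.05

Periodic rate = 6.15%/12 = 0.005125; periods = 12·21 = 252.
A = 10,360·(1 + 0.005125)^252 ≈ 10,360·3.6262599318 ≈ 37,568.0529.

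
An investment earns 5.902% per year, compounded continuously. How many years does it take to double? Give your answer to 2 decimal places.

e^(0.05902t) = 2, so 0.05902t = ln 2 ≈ 0.69315.
t ≈ 0.69315/0.05902 ≈ 11.7443.

11.74 years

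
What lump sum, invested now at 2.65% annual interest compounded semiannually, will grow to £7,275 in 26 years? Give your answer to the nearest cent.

£3,669.18

Growth factor = (1 + 0.01325)^52 ≈ 1.982731222.
P = 7,275/1.982731222 ≈ 3,669.1811.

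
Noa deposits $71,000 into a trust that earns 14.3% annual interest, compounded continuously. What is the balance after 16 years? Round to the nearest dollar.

A = P·e^(rt) = 71,000·e^(0.143·16) = 71,000·e^2.288.
e^2.288 ≈ 9.85520754253, so A ≈ 699,719.7355.

$699,720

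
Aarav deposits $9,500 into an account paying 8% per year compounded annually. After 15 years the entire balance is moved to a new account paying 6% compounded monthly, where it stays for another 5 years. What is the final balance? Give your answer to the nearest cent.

After 15 years at 8%: 9,500 × 3.1721691142 ≈ 30,135.6066.
Then 5 years at 6%: 30,135.6066 × 1.3488501525 ≈ 40,648.4175.

$40,648.42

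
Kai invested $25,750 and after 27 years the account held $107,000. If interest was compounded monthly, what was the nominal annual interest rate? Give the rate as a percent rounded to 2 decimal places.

5.29%

(1 + r/12)^324 = 107,000/25,750 = 4.15534.
1 + r/12 = 4.15534^(1/324) ≈ 1.004406, so r/12 ≈ 0.00440596.
r ≈ 12·0.00440596 = 5.28715%.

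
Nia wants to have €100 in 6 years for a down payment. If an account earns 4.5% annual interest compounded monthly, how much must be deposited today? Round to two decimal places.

€76.38

Growth factor = (1 + 0.00375)^72 ≈ 1.3093031.
P = 100/1.3093031 ≈ 76.3765.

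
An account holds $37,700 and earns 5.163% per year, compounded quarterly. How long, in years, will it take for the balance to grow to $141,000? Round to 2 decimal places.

We need (1 + 0.0129075)^(4t) = 3.7401, so 4t = ln 3.7401 / ln 1.012908 ≈ 102.8545.
t ≈ 102.8545/4 = 25.7136 years.

25.71 years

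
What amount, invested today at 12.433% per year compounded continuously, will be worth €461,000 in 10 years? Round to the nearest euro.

P = A·e^(−rt) = 461,000·e^(−1.2433).
e^(−1.2433) ≈ 0.288430823985, so P ≈ 132,966.6099.

€132,967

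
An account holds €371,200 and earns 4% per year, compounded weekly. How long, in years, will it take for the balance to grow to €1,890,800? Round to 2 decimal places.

We need (1 + 0.000769231)^(52t) = 5.0938, so 52t = ln 5.0938 / ln 1.000769 ≈ 2117.2325.
t ≈ 2117.2325/52 = 40.7160 years.

40.72 years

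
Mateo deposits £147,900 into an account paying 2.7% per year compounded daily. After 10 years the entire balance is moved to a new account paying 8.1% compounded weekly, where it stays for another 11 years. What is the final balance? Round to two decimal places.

£471,931.17

Phase 1: 147,900·(1 + 0.027/365)^3650 ≈ 193,741.8076.
Phase 2: 193,741.8076·(1 + 0.081/52)^572 ≈ 471,931.1715.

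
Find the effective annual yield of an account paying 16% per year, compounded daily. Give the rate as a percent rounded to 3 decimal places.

EAR = (1 + 16%/365)^365 − 1 = (1 + 0.000438356)^365 − 1.
(1 + 0.000438356)^365 ≈ 1.17347, so EAR ≈ 17.34697%.

17.347%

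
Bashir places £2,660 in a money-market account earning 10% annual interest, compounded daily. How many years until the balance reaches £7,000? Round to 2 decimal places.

9.68 years

(1 + 0.000273973)^(365t) = 7,000/2,660 = 2.6316.
365t·ln(1 + 0.000273973) = ln(2.6316); 365t = 0.96758/0.000273935 ≈ 3532.1655.
t ≈ 9.6772 years.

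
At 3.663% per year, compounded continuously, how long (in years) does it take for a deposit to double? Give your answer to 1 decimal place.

18.9 years

e^(0.03663t) = 2, so 0.03663t = ln 2 ≈ 0.69315.
t ≈ 0.69315/0.03663 ≈ 18.9229.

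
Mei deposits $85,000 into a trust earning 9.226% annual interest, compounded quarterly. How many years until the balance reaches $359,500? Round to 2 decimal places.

15.81 years

We need (1 + 0.023065)^(4t) = 4.2294, so 4t = ln 4.2294 / ln 1.023065 ≈ 63.2400.
t ≈ 63.2400/4 = 15.8100 years.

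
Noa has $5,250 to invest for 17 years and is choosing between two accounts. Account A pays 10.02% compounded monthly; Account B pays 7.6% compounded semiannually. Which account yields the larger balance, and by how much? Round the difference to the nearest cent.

Account A, by $9,974.70

Account A growth factor: (1 + 0.00835)^204 ≈ 5.4538819916; balance ≈ 28,632.8805.
Account B growth factor: (1 + 0.038)^34 ≈ 3.5539394103; balance ≈ 18,658.1819.
Account A is larger by 9,974.6986.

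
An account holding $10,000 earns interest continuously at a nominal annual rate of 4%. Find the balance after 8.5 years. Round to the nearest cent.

A = P·e^(rt) = 10,000·e^(0.04·8.5) = 10,000·e^0.34.
e^0.34 ≈ 1.4049475906, so A ≈ 14,049.4759.

$14,049.48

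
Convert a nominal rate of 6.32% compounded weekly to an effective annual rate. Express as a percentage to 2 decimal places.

One year is 52 periods at 0.00121538 each: (1 + 0.00121538)^52 ≈ 1.065199.
EAR = 1.065199 − 1 ≈ 6.51990%.

6.52%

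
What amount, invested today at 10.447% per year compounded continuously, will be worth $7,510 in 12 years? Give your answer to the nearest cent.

P = A·e^(−rt) = 7,510·e^(−1.25364).
e^(−1.25364) ≈ 0.2854638151, so P ≈ 2,143.8333.

$2,143.83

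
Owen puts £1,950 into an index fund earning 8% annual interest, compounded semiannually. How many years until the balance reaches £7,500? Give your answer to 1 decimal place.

(1 + 0.04)^(2t) = 7,500/1,950 = 3.8462.
2t·ln(1 + 0.04) = ln(3.8462); 2t = 1.3471/0.0392207 ≈ 34.3460.
t ≈ 17.1730 years.

17.2 years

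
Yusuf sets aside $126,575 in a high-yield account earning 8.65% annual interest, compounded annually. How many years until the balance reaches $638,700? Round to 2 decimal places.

(1 + 0.0865)^t = 638,700/126,575 = 5.046.
t·ln(1 + 0.0865) = ln(5.046); t = 1.6186/0.0829615 ≈ 19.5102.

19.51 years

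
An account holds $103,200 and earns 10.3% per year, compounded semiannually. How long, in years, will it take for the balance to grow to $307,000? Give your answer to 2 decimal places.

We need (1 + 0.0515)^(2t) = 2.9748, so 2t = ln 2.9748 / ln 1.0515 ≈ 21.7090.
t ≈ 21.7090/2 = 10.8545 years.

10.85 years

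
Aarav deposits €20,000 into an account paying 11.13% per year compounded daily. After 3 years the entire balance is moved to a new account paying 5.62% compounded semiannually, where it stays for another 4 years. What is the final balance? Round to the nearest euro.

€34,858

Phase 1: 20,000·(1 + 0.1113/365)^1095 ≈ 27,926.6485.
Phase 2: 27,926.6485·(1 + 0.0281)^8 ≈ 34,857.9379.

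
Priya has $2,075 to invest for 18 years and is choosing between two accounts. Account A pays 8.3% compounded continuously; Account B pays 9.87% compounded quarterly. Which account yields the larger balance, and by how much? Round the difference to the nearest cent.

Account B, by $2,757.20

A: e^(0.083·18) = e^1.494 ≈ 4.454879445, so 2,075 × 4.454879445 ≈ 9,243.8748.
B: (1 + 0.024675)^72 ≈ 5.783651428, so 2,075 × 5.783651428 ≈ 12,001.0767.
Difference ≈ 2,757.2019 in favor of B.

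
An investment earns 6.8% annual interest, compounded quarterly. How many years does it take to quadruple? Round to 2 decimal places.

20.56 years

(1 + 0.017)^(4t) = 4.
4t = ln 4 / ln(1 + 0.017) ≈ 1.3863/0.0168571 ≈ 82.2379.
t ≈ 20.5595.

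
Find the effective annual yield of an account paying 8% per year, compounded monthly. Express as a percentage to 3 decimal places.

8.300%

One year is 12 periods at 0.00666667 each: (1 + 0.00666667)^12 ≈ 1.083.
EAR = 1.083 − 1 ≈ 8.29995%.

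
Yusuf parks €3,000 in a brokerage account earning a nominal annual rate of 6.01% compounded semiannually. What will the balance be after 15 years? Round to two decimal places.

€7,292.40

Growth factor = (1 + 0.03005)^30 ≈ 2.430799809.
A ≈ 3,000 × 2.430799809 ≈ 7,292.3994.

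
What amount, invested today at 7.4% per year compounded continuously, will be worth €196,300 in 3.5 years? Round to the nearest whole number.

€151,509

P = A·e^(−rt) = 196,300·e^(−0.259).
e^(−0.259) ≈ 0.771823023044, so P ≈ 151,508.8594.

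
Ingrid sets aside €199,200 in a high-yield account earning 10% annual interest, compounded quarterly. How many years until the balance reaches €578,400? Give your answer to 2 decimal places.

10.79 years

(1 + 0.025)^(4t) = 578,400/199,200 = 2.9036.
4t·ln(1 + 0.025) = ln(2.9036); 4t = 1.066/0.0246926 ≈ 43.1690.
t ≈ 10.7923 years.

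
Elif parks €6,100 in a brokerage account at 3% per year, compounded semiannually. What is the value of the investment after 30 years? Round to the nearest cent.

€14,903.64

Periodic rate = 3%/2 = 0.015; periods = 2·30 = 60.
A = 6,100·(1 + 0.015)^60 ≈ 6,100·2.4432197757 ≈ 14,903.6406.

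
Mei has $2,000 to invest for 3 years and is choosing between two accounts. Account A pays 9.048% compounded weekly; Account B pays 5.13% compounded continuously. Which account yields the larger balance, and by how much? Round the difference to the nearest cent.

Account A, by $290.34

Account A growth factor: (1 + 0.00174)^156 ≈ 1.311542756; balance ≈ 2,623.0855.
Account B growth factor: e^(0.0513·3) = e^0.1539 ≈ 1.166374244; balance ≈ 2,332.7485.
Account A is larger by 290.3370.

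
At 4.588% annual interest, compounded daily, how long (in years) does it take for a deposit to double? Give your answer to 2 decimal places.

(1 + 0.000125699)^(365t) = 2.
365t = ln 2 / ln(1 + 0.000125699) ≈ 0.69315/0.000125691 ≈ 5514.7040.
t ≈ 15.1088.

15.11 years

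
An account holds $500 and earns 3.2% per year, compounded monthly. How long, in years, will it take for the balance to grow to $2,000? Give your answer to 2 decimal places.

We need (1 + 0.00266667)^(12t) = 4, so 12t = ln 4 / ln 1.002667 ≈ 520.5532.
t ≈ 520.5532/12 = 43.3794 years.

43.38 years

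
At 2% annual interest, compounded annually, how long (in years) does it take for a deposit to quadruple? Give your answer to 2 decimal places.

70.01 years

(1 + 0.02)^t = 4.
t = ln 4 / ln(1 + 0.02) ≈ 1.3863/0.0198026 ≈ 70.0056.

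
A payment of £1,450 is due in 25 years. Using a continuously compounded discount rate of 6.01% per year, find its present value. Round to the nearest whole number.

P = A·e^(−rt) = 1,450·e^(−1.5025).
e^(−1.5025) ≈ 0.2225730314, so P ≈ 322.7309.

£323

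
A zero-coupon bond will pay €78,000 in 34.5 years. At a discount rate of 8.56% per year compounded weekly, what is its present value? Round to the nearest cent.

Periodic rate = 8.56%/52 = 0.00164615; 1794 periods.
P = 78,000/(1 + 0.0856/52)^1794 ≈ 78,000/19.12070833 ≈ 4,079.3468.

€4,079.35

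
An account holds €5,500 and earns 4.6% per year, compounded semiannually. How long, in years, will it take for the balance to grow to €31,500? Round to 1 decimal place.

(1 + 0.023)^(2t) = 31,500/5,500 = 5.7273.
2t·ln(1 + 0.023) = ln(5.7273); 2t = 1.7452/0.0227395 ≈ 76.7493.
t ≈ 38.3746 years.

38.4 years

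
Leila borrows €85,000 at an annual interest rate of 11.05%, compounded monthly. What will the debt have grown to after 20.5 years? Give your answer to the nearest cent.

Periodic rate = 11.05%/12 = 0.00920833; periods = 12·20.5 = 246.
A = 85,000·(1 + 0.1105/12)^246 ≈ 85,000·9.53418726689 ≈ 810,405.9177.

€810,405.92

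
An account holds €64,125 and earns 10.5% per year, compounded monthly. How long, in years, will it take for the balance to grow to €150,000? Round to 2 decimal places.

8.13 years

(1 + 0.00875)^(12t) = 150,000/64,125 = 2.3392.
12t·ln(1 + 0.00875) = ln(2.3392); 12t = 0.8498/0.00871194 ≈ 97.5444.
t ≈ 8.1287 years.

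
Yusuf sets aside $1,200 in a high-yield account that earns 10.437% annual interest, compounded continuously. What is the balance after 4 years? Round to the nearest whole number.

$1,822

A = P·e^(rt) = 1,200·e^(0.10437·4) = 1,200·e^0.41748.
e^0.41748 ≈ 1.518131041, so A ≈ 1,821.7572.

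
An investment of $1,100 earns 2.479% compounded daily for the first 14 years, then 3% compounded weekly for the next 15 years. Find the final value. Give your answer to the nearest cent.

$2,440.56

After 14 years at 2.479%: 1,100 × 1.414884942 ≈ 1,556.3734.
Then 15 years at 3%: 1,556.3734 × 1.568108698 ≈ 2,440.5627.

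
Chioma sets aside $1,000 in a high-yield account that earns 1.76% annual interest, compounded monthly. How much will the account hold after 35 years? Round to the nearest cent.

$1,850.67

Growth factor = (1 + 0.0176/12)^420 ≈ 1.850671799.
A ≈ 1,000 × 1.850671799 ≈ 1,850.6718.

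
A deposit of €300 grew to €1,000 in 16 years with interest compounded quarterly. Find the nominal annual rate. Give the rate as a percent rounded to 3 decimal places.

(1 + r/4)^64 = 1,000/300 = 3.33333.
1 + r/4 = 3.33333^(1/64) ≈ 1.01899, so r/4 ≈ 0.0189901.
r ≈ 4·0.0189901 = 7.59605%.

7.596%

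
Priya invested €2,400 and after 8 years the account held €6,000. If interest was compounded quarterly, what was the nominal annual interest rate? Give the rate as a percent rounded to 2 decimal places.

11.62%

The 32-period growth factor is 6,000/2,400 = 2.5.
r/4 = 2.5^(1/32) − 1 ≈ 0.029048, so r ≈ 4·0.029048 = 11.61919%.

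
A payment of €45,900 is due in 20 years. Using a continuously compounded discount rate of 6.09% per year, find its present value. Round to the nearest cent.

€13,578.19

P = A·e^(−rt) = 45,900·e^(−1.218).
e^(−1.218) ≈ 0.29582121811, so P ≈ 13,578.1939.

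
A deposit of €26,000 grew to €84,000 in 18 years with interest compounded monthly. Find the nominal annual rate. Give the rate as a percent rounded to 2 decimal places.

(1 + r/12)^216 = 84,000/26,000 = 3.23077.
1 + r/12 = 3.23077^(1/216) ≈ 1.005444, so r/12 ≈ 0.00544403.
r ≈ 12·0.00544403 = 6.53283%.

6.53%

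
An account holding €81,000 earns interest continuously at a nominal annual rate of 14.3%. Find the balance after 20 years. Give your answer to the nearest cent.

€1,414,383.68

A = P·e^(rt) = 81,000·e^(0.143·20) = 81,000·e^2.86.
e^2.86 ≈ 17.46152693658, so A ≈ 1,414,383.6819.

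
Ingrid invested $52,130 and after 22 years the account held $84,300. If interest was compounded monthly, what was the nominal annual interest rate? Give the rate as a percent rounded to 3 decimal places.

(1 + r/12)^264 = 84,300/52,130 = 1.61711.
1 + r/12 = 1.61711^(1/264) ≈ 1.001822, so r/12 ≈ 0.00182227.
r ≈ 12·0.00182227 = 2.18672%.

2.187%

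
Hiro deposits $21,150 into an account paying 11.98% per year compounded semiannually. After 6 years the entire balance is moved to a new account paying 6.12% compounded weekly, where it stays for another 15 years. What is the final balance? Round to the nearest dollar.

$106,399

After 6 years at 11.98%: 21,150 × 2.00991969515 ≈ 42,509.8016.
Then 15 years at 6.12%: 42,509.8016 × 2.50292542007 ≈ 106,398.8629.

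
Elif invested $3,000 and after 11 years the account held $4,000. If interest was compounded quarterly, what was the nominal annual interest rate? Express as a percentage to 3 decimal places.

The 44-period growth factor is 4,000/3,000 = 1.33333.
r/4 = 1.33333^(1/44) − 1 ≈ 0.00655965, so r ≈ 4·0.00655965 = 2.62386%.

2.624%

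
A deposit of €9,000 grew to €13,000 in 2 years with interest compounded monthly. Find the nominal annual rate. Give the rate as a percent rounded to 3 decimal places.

The 24-period growth factor is 13,000/9,000 = 1.44444.
r/12 = 1.44444^(1/24) − 1 ≈ 0.0154398, so r ≈ 12·0.0154398 = 18.52782%.

18.528%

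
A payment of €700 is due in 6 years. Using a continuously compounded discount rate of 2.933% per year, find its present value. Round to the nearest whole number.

P = A·e^(−rt) = 700·e^(−0.17598).
e^(−0.17598) ≈ 0.838634756, so P ≈ 587.0443.

€587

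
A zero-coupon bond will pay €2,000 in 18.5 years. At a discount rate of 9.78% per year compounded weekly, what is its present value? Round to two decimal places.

Periodic rate = 9.78%/52 = 0.00188077; 962 periods.
P = 2,000/(1 + 0.0978/52)^962 ≈ 2,000/6.095804163 ≈ 328.0945.

€328.09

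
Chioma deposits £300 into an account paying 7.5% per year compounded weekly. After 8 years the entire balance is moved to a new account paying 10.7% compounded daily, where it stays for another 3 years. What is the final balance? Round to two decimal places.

£753.18

Phase 1: 300·(1 + 0.075/52)^416 ≈ 546.3994.
Phase 2: 546.3994·(1 + 0.107/365)^1095 ≈ 753.1792.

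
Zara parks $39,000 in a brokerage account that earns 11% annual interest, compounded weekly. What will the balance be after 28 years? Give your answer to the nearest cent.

Periodic rate = 11%/52 = 0.00211538; periods = 52·28 = 1456.
A = 39,000·(1 + 0.11/52)^1456 ≈ 39,000·21.6877350263 ≈ 845,821.6660.

$845,821.67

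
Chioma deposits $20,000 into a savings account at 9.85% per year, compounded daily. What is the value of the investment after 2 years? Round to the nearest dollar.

Growth factor = (1 + 0.0985/365)^730 ≈ 1.2177116775.
A ≈ 20,000 × 1.2177116775 ≈ 24,354.2335.

$24,354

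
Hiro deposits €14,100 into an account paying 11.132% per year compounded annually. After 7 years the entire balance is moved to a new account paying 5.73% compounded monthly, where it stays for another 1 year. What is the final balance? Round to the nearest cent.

€31,254.95

After 7 years at 11.132%: 14,100 × 2.0935045627 ≈ 29,518.4143.
Then 1 years at 5.73%: 29,518.4143 × 1.0588290526 ≈ 31,254.9547.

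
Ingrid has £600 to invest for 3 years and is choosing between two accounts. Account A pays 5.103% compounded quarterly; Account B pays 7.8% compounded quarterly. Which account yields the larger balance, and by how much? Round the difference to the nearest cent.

A: (1 + 0.0127575)^12 ≈ 1.16430193, so 600 × 1.16430193 ≈ 698.5812.
B: (1 + 0.0195)^12 ≈ 1.26080163, so 600 × 1.26080163 ≈ 756.4810.
Difference ≈ 57.8998 in favor of B.

Account B, by £57.90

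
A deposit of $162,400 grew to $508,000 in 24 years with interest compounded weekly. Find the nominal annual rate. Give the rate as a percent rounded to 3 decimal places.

(1 + r/52)^1248 = 508,000/162,400 = 3.12808.
1 + r/52 = 3.12808^(1/1248) ≈ 1.000914, so r/52 ≈ 0.000914215.
r ≈ 52·0.000914215 = 4.75392%.

4.754%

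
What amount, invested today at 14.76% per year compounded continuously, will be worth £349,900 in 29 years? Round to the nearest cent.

P = A·e^(−rt) = 349,900·e^(−4.2804).
e^(−4.2804) ≈ 0.0138371261289, so P ≈ 4,841.6104.

£4,841.61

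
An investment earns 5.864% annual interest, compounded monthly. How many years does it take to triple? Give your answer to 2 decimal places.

18.78 years

(1 + 0.00488667)^(12t) = 3.
12t = ln 3 / ln(1 + 0.00488667) ≈ 1.0986/0.00487477 ≈ 225.3672.
t ≈ 18.7806.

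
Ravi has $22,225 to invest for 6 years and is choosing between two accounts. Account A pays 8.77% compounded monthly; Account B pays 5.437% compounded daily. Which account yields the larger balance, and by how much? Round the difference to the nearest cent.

A: (1 + 0.0877/12)^72 ≈ 1.6892531275, so 22,225 × 1.6892531275 ≈ 37,543.6508.
B: (1 + 0.05437/365)^2190 ≈ 1.3856865291, so 22,225 × 1.3856865291 ≈ 30,796.8831.
Difference ≈ 6,746.7676 in favor of A.

Account A, by $6,746.77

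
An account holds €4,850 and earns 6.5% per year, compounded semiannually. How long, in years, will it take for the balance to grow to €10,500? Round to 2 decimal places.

We need (1 + 0.0325)^(2t) = 2.1649, so 2t = ln 2.1649 / ln 1.0325 ≈ 24.1502.
t ≈ 24.1502/2 = 12.0751 years.

12.08 years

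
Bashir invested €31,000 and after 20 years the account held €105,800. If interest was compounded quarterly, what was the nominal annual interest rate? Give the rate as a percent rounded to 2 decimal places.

6.19%

(1 + r/4)^80 = 105,800/31,000 = 3.4129.
1 + r/4 = 3.4129^(1/80) ≈ 1.015463, so r/4 ≈ 0.0154629.
r ≈ 4·0.0154629 = 6.18515%.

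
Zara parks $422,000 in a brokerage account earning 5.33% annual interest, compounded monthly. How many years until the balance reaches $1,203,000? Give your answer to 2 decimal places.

(1 + 0.00444167)^(12t) = 1,203,000/422,000 = 2.8507.
12t·ln(1 + 0.00444167) = ln(2.8507); 12t = 1.0476/0.00443183 ≈ 236.3737.
t ≈ 19.6978 years.

19.70 years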